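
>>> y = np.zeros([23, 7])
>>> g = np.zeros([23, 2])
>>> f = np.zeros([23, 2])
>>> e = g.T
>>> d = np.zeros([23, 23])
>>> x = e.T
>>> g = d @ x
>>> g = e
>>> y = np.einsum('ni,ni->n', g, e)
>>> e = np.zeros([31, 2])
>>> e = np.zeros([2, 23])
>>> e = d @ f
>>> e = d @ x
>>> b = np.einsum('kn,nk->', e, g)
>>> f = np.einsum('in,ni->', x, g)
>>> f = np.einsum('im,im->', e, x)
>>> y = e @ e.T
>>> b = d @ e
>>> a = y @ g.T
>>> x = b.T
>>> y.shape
(23, 23)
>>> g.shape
(2, 23)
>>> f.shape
()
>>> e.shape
(23, 2)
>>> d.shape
(23, 23)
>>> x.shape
(2, 23)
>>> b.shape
(23, 2)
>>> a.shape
(23, 2)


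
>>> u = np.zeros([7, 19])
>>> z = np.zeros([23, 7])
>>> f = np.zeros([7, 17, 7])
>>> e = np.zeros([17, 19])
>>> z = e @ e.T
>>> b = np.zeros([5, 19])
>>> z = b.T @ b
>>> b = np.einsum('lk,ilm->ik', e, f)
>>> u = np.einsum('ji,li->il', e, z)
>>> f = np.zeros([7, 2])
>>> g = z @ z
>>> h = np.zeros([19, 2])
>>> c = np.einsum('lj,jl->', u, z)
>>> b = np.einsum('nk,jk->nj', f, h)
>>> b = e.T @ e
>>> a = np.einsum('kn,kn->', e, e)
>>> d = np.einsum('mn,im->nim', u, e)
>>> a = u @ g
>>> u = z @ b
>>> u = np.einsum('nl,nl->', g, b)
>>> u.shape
()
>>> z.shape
(19, 19)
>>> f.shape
(7, 2)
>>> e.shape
(17, 19)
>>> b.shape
(19, 19)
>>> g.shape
(19, 19)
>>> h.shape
(19, 2)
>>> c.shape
()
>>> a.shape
(19, 19)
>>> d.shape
(19, 17, 19)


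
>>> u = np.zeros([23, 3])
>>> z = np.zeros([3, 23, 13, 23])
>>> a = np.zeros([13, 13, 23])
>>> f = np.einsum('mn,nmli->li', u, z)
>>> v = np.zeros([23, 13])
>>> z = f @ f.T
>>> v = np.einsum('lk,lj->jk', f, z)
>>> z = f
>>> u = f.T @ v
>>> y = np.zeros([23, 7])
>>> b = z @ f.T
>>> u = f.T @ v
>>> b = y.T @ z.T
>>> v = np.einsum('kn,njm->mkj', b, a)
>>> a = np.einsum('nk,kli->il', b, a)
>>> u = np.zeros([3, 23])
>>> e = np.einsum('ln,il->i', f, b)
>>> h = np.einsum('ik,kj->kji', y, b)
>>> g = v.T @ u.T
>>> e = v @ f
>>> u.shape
(3, 23)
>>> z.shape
(13, 23)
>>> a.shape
(23, 13)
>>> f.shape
(13, 23)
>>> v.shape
(23, 7, 13)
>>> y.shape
(23, 7)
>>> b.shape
(7, 13)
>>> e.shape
(23, 7, 23)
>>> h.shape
(7, 13, 23)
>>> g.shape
(13, 7, 3)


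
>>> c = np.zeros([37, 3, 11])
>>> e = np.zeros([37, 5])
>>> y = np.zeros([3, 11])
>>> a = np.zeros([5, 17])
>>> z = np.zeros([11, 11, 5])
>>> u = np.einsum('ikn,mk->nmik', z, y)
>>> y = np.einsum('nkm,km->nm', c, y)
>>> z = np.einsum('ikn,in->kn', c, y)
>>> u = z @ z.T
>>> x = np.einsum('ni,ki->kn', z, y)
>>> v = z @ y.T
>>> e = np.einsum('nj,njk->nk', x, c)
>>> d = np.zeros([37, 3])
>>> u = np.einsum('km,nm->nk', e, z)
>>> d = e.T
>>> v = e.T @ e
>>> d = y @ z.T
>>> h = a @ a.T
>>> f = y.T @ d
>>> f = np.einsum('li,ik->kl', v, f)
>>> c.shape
(37, 3, 11)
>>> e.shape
(37, 11)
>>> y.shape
(37, 11)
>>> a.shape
(5, 17)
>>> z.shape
(3, 11)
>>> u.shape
(3, 37)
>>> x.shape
(37, 3)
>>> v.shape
(11, 11)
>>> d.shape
(37, 3)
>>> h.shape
(5, 5)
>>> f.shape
(3, 11)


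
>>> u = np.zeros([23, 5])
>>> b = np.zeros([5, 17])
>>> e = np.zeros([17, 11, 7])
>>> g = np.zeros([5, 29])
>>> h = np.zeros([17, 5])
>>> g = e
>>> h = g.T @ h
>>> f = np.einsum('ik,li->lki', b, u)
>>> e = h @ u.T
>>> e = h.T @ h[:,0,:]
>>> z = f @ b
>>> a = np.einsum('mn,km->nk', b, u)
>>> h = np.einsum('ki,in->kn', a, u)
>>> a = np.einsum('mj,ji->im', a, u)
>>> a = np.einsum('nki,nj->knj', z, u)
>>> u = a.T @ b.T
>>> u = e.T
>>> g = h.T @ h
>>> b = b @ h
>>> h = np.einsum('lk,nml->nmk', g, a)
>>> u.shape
(5, 11, 5)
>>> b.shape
(5, 5)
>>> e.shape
(5, 11, 5)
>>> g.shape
(5, 5)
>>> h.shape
(17, 23, 5)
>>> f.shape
(23, 17, 5)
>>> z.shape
(23, 17, 17)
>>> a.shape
(17, 23, 5)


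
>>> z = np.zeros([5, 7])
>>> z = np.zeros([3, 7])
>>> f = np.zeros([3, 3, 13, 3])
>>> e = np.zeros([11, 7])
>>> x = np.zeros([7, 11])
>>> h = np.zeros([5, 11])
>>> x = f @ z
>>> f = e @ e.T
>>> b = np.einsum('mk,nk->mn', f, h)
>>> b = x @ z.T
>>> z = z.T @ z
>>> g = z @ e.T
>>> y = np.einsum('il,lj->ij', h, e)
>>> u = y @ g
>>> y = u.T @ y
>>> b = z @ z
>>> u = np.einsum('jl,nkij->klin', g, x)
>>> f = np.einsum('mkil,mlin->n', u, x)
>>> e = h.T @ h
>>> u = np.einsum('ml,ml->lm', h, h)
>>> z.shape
(7, 7)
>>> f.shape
(7,)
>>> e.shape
(11, 11)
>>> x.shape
(3, 3, 13, 7)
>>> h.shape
(5, 11)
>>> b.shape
(7, 7)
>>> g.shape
(7, 11)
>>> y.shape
(11, 7)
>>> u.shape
(11, 5)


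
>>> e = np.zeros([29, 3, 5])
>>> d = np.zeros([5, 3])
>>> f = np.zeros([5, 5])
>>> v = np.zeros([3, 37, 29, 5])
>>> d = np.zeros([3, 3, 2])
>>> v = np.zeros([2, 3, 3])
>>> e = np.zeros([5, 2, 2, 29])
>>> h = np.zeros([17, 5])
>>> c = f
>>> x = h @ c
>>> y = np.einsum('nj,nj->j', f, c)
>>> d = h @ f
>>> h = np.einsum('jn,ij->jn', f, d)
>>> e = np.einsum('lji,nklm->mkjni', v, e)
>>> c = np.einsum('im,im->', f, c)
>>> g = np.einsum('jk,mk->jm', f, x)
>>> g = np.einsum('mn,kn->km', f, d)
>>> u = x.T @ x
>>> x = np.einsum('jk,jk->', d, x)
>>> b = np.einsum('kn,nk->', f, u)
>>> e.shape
(29, 2, 3, 5, 3)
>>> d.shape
(17, 5)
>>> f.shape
(5, 5)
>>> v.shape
(2, 3, 3)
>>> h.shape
(5, 5)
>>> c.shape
()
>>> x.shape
()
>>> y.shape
(5,)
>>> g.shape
(17, 5)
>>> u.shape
(5, 5)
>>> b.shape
()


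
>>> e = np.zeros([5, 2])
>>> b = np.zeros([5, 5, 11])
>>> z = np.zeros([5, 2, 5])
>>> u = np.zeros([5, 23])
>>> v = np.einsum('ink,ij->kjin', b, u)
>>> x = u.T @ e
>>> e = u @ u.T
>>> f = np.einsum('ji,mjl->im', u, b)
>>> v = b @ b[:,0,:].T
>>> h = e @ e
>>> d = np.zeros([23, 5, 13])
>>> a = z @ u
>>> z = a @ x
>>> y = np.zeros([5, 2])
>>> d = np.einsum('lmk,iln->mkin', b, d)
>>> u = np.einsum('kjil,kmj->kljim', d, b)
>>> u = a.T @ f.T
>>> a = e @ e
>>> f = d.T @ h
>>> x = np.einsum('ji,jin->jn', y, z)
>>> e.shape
(5, 5)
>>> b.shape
(5, 5, 11)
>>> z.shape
(5, 2, 2)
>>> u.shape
(23, 2, 23)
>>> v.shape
(5, 5, 5)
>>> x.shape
(5, 2)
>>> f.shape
(13, 23, 11, 5)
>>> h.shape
(5, 5)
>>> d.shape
(5, 11, 23, 13)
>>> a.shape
(5, 5)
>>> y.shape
(5, 2)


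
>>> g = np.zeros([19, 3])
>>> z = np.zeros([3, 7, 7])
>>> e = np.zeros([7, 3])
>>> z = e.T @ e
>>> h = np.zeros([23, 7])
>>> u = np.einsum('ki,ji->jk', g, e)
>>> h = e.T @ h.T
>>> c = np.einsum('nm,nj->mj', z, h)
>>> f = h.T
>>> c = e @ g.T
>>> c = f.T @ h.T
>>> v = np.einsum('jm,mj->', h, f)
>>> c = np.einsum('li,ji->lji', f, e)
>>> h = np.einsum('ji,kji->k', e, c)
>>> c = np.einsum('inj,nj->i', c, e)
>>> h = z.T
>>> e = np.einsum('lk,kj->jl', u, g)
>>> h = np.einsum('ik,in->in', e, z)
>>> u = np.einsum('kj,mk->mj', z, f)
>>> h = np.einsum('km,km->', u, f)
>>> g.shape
(19, 3)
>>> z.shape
(3, 3)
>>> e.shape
(3, 7)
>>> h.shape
()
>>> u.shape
(23, 3)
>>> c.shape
(23,)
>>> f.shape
(23, 3)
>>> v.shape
()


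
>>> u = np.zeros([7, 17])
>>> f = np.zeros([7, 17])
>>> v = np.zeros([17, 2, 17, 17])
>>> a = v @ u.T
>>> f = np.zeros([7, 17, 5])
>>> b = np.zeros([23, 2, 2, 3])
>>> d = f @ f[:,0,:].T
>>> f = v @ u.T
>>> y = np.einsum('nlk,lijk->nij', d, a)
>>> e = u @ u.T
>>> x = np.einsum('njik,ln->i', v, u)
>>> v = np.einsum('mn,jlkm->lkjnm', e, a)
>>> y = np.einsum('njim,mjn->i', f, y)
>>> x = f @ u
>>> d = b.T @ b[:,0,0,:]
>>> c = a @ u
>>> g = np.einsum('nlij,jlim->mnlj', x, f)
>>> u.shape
(7, 17)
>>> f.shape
(17, 2, 17, 7)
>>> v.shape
(2, 17, 17, 7, 7)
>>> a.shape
(17, 2, 17, 7)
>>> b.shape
(23, 2, 2, 3)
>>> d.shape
(3, 2, 2, 3)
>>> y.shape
(17,)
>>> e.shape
(7, 7)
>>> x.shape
(17, 2, 17, 17)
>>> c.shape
(17, 2, 17, 17)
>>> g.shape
(7, 17, 2, 17)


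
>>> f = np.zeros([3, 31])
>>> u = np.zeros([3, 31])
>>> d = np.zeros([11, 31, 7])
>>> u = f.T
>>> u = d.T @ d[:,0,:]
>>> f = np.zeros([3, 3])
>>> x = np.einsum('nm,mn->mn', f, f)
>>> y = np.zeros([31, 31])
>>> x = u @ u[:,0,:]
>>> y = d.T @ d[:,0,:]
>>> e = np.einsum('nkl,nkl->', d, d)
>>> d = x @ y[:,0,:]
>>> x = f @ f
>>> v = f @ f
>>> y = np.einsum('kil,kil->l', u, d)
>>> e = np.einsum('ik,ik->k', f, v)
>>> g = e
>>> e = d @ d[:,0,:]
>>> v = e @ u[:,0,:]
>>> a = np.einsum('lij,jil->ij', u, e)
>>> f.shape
(3, 3)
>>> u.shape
(7, 31, 7)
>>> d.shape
(7, 31, 7)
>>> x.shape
(3, 3)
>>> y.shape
(7,)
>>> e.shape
(7, 31, 7)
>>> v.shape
(7, 31, 7)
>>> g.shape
(3,)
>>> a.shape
(31, 7)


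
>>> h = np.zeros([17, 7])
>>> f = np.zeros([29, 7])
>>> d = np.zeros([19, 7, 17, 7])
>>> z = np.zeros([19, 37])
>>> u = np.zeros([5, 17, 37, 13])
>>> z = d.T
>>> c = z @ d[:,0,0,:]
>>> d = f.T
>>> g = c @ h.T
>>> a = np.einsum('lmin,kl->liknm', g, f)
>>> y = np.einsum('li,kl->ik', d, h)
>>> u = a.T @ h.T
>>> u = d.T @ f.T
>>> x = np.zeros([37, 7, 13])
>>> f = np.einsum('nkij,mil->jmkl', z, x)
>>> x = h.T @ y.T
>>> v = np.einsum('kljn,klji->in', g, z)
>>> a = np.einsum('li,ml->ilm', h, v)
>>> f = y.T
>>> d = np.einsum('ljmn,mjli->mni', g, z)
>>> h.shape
(17, 7)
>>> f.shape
(17, 29)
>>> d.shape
(7, 17, 19)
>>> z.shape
(7, 17, 7, 19)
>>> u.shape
(29, 29)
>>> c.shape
(7, 17, 7, 7)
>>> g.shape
(7, 17, 7, 17)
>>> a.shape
(7, 17, 19)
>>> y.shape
(29, 17)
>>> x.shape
(7, 29)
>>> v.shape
(19, 17)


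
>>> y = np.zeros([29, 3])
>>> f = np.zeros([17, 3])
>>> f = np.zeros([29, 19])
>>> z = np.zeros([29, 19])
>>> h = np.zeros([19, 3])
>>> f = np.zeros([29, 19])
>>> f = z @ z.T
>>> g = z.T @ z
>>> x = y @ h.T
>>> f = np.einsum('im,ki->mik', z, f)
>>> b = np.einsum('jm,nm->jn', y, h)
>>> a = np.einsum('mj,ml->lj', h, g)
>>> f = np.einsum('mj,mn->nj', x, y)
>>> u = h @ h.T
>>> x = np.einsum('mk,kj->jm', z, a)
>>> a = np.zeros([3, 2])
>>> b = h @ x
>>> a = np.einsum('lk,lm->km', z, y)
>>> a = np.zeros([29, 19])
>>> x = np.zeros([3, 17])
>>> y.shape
(29, 3)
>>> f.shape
(3, 19)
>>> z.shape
(29, 19)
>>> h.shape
(19, 3)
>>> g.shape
(19, 19)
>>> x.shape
(3, 17)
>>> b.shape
(19, 29)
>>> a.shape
(29, 19)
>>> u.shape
(19, 19)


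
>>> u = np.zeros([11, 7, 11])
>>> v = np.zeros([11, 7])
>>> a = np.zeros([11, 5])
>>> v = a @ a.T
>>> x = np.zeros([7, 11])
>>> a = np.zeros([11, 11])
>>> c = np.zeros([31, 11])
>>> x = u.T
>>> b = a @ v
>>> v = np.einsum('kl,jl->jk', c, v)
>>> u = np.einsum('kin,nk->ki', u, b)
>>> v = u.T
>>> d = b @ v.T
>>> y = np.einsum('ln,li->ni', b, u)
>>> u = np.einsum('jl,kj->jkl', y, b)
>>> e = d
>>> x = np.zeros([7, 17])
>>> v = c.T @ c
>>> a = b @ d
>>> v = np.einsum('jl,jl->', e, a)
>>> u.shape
(11, 11, 7)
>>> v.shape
()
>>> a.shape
(11, 7)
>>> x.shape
(7, 17)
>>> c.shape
(31, 11)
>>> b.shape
(11, 11)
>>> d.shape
(11, 7)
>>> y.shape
(11, 7)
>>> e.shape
(11, 7)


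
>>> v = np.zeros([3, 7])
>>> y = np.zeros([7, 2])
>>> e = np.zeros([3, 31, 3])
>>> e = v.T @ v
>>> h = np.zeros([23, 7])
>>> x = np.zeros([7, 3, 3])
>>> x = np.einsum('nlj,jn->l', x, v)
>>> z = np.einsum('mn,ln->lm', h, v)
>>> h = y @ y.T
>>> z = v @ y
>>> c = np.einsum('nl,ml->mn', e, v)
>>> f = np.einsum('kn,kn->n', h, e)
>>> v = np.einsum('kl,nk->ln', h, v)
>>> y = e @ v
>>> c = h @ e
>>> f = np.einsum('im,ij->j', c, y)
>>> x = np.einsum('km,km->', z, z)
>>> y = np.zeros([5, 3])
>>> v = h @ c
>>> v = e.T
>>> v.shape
(7, 7)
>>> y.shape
(5, 3)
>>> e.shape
(7, 7)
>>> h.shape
(7, 7)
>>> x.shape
()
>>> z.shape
(3, 2)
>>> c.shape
(7, 7)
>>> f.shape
(3,)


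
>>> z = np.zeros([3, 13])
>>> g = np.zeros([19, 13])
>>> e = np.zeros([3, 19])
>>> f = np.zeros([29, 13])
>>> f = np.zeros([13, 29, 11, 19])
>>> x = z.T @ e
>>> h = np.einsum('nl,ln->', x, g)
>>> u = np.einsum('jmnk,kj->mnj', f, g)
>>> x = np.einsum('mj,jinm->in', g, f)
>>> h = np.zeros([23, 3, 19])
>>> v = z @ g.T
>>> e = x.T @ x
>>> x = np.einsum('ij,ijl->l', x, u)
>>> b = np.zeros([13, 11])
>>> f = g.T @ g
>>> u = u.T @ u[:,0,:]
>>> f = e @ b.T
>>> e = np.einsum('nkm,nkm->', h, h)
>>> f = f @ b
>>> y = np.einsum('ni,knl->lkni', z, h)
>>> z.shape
(3, 13)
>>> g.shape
(19, 13)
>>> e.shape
()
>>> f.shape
(11, 11)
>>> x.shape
(13,)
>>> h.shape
(23, 3, 19)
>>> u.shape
(13, 11, 13)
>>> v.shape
(3, 19)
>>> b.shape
(13, 11)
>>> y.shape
(19, 23, 3, 13)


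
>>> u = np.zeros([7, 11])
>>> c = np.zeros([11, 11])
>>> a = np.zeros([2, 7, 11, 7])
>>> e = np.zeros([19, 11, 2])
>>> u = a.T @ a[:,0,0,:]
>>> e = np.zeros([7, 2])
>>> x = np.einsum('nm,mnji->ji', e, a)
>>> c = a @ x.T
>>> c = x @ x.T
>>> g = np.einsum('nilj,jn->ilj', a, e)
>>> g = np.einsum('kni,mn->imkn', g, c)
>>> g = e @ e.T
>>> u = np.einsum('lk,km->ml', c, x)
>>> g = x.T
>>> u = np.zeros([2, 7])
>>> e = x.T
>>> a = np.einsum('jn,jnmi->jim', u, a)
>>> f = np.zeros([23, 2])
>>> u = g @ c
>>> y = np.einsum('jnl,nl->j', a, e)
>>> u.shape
(7, 11)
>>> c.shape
(11, 11)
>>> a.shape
(2, 7, 11)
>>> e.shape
(7, 11)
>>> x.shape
(11, 7)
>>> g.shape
(7, 11)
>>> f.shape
(23, 2)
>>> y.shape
(2,)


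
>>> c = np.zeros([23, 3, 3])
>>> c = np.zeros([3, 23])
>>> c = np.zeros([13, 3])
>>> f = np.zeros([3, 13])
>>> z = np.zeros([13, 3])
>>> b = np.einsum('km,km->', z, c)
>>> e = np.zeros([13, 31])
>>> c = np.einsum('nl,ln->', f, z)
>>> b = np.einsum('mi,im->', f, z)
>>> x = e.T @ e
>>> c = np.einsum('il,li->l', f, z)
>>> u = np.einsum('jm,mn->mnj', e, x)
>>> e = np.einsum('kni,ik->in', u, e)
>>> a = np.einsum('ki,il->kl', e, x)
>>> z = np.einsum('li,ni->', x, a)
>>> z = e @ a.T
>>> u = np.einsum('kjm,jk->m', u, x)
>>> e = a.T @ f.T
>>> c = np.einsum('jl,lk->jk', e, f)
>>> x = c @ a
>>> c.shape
(31, 13)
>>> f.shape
(3, 13)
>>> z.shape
(13, 13)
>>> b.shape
()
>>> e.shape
(31, 3)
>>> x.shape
(31, 31)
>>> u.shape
(13,)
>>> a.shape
(13, 31)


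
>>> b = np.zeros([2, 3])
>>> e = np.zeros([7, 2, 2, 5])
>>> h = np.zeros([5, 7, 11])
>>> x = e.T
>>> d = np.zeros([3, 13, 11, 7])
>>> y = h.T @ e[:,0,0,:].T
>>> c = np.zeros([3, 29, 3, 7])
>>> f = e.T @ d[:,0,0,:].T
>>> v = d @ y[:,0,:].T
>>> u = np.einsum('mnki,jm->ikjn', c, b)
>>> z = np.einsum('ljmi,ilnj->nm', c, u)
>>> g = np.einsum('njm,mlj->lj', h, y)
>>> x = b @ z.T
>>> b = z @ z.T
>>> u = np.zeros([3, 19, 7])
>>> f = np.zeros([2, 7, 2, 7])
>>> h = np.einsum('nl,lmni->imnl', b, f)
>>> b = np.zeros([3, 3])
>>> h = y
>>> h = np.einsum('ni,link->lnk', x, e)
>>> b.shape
(3, 3)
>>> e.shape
(7, 2, 2, 5)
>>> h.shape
(7, 2, 5)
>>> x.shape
(2, 2)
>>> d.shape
(3, 13, 11, 7)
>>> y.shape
(11, 7, 7)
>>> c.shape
(3, 29, 3, 7)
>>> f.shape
(2, 7, 2, 7)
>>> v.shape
(3, 13, 11, 11)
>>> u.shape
(3, 19, 7)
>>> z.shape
(2, 3)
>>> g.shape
(7, 7)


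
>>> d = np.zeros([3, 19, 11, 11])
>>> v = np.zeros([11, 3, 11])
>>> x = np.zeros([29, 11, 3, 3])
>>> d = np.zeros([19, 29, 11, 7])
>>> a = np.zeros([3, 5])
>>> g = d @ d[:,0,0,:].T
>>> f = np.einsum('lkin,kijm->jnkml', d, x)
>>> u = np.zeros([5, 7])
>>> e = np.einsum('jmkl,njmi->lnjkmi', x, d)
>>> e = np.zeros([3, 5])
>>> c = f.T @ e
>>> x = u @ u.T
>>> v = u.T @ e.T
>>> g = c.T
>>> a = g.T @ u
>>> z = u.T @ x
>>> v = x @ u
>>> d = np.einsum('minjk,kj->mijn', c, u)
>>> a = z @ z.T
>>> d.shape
(19, 3, 7, 29)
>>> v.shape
(5, 7)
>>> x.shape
(5, 5)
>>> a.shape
(7, 7)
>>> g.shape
(5, 7, 29, 3, 19)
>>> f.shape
(3, 7, 29, 3, 19)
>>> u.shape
(5, 7)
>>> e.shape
(3, 5)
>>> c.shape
(19, 3, 29, 7, 5)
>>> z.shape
(7, 5)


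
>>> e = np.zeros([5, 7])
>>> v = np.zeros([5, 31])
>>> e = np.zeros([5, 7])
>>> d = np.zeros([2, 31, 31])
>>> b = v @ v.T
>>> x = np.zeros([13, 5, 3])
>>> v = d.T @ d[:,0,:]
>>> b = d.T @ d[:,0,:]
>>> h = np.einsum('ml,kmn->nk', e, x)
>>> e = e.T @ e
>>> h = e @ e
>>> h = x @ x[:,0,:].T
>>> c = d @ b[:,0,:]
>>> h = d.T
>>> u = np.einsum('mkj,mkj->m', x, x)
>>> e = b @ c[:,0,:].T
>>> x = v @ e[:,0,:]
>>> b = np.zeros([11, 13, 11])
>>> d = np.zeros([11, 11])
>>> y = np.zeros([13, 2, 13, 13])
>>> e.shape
(31, 31, 2)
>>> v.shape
(31, 31, 31)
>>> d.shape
(11, 11)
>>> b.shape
(11, 13, 11)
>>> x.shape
(31, 31, 2)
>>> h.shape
(31, 31, 2)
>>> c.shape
(2, 31, 31)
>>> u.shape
(13,)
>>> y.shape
(13, 2, 13, 13)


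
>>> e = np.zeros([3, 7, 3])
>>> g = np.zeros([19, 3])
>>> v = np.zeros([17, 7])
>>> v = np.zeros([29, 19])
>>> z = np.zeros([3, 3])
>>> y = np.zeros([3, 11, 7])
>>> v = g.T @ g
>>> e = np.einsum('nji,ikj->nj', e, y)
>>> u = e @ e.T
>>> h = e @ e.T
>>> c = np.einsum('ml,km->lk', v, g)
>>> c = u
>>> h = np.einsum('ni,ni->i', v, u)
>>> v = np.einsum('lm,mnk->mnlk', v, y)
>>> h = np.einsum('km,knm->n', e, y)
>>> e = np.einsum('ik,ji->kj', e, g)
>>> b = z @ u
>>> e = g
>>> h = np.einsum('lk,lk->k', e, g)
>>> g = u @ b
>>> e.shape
(19, 3)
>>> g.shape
(3, 3)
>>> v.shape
(3, 11, 3, 7)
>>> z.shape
(3, 3)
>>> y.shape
(3, 11, 7)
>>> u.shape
(3, 3)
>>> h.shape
(3,)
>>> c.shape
(3, 3)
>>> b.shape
(3, 3)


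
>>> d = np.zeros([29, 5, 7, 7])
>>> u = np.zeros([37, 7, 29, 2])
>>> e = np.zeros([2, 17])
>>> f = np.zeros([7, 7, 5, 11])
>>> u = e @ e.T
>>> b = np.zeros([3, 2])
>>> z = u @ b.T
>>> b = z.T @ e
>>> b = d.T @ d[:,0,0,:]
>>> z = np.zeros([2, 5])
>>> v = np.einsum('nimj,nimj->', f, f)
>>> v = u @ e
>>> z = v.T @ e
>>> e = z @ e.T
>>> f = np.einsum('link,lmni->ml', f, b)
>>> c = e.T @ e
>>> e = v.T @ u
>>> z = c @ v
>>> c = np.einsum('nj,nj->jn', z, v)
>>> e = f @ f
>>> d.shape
(29, 5, 7, 7)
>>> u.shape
(2, 2)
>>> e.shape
(7, 7)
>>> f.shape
(7, 7)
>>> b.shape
(7, 7, 5, 7)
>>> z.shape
(2, 17)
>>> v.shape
(2, 17)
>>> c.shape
(17, 2)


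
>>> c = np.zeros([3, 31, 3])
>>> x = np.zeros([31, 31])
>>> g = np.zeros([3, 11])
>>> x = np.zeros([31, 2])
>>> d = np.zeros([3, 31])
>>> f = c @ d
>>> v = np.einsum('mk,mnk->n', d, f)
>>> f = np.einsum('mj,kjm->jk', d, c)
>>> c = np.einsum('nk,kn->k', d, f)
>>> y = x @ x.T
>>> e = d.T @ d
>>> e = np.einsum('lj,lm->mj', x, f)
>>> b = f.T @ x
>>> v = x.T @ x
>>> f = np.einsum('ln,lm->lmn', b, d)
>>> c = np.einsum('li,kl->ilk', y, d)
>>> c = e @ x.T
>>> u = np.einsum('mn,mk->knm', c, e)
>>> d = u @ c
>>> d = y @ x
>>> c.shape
(3, 31)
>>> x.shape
(31, 2)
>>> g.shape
(3, 11)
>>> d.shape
(31, 2)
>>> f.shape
(3, 31, 2)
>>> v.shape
(2, 2)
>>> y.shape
(31, 31)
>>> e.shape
(3, 2)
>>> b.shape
(3, 2)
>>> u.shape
(2, 31, 3)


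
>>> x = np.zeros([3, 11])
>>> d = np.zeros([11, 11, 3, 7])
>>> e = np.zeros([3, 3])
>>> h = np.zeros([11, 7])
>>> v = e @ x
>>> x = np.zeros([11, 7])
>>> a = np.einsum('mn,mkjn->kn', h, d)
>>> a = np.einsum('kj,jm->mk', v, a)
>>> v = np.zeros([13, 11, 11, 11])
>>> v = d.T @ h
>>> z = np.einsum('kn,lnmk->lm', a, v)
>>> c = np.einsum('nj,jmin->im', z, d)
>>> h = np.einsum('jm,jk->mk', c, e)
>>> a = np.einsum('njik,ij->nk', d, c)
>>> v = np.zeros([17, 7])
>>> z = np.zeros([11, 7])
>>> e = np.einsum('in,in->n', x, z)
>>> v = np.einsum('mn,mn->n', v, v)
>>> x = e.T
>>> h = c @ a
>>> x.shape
(7,)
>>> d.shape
(11, 11, 3, 7)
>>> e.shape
(7,)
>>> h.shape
(3, 7)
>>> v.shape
(7,)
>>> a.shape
(11, 7)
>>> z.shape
(11, 7)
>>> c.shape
(3, 11)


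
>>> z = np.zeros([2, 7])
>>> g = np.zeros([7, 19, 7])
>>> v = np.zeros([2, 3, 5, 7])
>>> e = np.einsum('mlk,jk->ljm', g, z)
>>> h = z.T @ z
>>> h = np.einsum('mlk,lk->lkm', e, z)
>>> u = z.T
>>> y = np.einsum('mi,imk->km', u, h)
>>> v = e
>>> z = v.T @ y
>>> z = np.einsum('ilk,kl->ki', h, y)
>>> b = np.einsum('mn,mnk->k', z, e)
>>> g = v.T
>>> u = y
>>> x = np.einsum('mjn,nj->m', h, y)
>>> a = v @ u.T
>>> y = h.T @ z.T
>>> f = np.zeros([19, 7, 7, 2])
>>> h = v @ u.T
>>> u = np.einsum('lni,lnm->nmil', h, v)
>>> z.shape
(19, 2)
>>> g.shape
(7, 2, 19)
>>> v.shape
(19, 2, 7)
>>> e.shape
(19, 2, 7)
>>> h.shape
(19, 2, 19)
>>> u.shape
(2, 7, 19, 19)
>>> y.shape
(19, 7, 19)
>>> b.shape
(7,)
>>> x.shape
(2,)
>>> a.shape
(19, 2, 19)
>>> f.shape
(19, 7, 7, 2)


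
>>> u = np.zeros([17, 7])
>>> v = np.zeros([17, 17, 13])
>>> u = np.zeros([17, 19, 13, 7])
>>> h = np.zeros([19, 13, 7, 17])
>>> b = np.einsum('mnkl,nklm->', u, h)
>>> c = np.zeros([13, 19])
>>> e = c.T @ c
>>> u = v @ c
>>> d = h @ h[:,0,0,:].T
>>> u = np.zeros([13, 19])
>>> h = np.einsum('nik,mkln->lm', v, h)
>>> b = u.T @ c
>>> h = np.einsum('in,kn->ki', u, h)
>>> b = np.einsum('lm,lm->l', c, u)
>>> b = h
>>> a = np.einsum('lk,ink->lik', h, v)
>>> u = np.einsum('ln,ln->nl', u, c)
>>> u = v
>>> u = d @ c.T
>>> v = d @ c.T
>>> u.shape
(19, 13, 7, 13)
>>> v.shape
(19, 13, 7, 13)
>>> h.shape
(7, 13)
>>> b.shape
(7, 13)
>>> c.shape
(13, 19)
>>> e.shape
(19, 19)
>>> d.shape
(19, 13, 7, 19)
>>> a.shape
(7, 17, 13)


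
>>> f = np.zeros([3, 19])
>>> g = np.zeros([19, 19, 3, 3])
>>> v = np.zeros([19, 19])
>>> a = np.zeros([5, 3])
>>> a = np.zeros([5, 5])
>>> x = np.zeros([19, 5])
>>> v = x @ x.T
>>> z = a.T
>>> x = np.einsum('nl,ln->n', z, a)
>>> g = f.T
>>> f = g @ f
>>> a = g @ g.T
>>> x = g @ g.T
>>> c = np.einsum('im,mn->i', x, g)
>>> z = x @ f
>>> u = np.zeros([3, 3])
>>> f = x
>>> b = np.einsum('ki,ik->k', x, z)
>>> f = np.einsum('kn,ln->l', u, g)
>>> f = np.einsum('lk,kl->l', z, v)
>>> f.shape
(19,)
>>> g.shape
(19, 3)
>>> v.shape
(19, 19)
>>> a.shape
(19, 19)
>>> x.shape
(19, 19)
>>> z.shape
(19, 19)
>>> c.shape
(19,)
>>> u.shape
(3, 3)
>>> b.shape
(19,)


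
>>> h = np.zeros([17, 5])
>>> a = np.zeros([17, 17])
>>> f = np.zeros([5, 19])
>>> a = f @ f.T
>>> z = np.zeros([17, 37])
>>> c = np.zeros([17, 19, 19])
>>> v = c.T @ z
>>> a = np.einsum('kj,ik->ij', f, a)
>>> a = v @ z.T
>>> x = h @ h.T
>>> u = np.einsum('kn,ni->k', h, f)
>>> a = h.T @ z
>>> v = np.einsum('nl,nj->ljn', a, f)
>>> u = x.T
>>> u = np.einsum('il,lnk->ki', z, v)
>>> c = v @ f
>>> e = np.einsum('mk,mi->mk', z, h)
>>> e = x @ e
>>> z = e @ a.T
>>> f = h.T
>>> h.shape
(17, 5)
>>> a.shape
(5, 37)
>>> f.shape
(5, 17)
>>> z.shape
(17, 5)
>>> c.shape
(37, 19, 19)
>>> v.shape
(37, 19, 5)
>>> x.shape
(17, 17)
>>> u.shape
(5, 17)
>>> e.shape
(17, 37)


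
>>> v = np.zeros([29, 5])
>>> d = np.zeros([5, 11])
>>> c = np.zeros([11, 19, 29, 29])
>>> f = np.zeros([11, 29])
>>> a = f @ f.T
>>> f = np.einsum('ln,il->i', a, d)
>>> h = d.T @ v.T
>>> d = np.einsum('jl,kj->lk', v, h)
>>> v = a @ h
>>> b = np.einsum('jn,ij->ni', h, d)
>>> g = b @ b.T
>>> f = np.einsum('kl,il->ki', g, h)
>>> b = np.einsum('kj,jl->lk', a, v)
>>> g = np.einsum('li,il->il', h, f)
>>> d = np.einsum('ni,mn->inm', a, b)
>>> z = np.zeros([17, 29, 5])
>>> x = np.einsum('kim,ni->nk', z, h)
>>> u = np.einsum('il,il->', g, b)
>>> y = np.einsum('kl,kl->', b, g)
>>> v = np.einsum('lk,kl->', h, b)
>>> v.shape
()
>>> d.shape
(11, 11, 29)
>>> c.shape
(11, 19, 29, 29)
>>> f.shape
(29, 11)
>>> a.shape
(11, 11)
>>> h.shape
(11, 29)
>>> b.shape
(29, 11)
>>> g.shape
(29, 11)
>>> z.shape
(17, 29, 5)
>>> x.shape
(11, 17)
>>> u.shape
()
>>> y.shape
()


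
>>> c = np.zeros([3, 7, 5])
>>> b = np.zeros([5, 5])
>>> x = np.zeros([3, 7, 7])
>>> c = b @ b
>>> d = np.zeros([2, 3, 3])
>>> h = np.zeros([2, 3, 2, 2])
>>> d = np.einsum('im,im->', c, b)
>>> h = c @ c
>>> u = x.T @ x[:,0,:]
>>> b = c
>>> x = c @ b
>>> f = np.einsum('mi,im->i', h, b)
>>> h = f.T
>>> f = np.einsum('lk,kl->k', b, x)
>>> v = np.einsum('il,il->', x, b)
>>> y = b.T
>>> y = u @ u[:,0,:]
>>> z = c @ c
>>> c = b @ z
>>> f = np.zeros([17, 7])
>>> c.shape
(5, 5)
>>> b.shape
(5, 5)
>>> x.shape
(5, 5)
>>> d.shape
()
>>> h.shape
(5,)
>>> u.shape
(7, 7, 7)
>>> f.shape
(17, 7)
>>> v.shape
()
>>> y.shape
(7, 7, 7)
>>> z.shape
(5, 5)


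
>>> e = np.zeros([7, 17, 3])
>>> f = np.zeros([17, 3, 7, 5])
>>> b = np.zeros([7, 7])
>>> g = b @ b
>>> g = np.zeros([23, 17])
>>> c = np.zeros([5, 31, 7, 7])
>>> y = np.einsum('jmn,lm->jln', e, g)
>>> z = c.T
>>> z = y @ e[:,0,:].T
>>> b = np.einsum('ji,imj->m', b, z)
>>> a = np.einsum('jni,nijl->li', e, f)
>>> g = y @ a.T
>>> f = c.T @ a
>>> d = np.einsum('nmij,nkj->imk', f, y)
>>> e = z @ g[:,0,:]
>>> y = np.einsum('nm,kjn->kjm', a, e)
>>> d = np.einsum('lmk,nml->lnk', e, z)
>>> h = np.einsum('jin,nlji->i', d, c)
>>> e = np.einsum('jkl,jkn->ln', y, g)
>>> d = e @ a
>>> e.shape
(3, 5)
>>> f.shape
(7, 7, 31, 3)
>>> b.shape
(23,)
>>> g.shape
(7, 23, 5)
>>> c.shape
(5, 31, 7, 7)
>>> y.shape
(7, 23, 3)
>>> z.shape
(7, 23, 7)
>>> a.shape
(5, 3)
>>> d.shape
(3, 3)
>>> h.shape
(7,)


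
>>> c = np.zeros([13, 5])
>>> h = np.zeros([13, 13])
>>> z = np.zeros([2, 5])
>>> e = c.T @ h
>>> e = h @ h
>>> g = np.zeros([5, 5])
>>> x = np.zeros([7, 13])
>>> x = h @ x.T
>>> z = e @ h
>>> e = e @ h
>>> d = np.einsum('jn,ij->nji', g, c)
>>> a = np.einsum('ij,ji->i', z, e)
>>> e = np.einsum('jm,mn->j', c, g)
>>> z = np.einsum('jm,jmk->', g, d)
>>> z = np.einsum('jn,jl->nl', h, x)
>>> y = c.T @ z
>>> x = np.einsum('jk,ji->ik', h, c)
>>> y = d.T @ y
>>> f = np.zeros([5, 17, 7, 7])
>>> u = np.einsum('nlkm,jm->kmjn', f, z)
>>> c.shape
(13, 5)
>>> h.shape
(13, 13)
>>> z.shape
(13, 7)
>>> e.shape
(13,)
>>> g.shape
(5, 5)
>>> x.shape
(5, 13)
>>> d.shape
(5, 5, 13)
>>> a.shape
(13,)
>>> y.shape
(13, 5, 7)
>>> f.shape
(5, 17, 7, 7)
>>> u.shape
(7, 7, 13, 5)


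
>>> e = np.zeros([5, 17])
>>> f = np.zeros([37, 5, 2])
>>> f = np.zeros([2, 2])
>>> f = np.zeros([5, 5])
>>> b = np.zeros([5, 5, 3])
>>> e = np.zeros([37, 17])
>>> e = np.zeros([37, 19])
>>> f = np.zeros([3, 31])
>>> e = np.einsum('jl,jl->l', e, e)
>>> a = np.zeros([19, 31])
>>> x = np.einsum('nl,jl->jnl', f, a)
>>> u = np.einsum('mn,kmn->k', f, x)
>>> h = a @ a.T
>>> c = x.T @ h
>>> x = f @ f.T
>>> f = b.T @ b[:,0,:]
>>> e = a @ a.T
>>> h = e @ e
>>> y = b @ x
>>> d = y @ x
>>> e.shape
(19, 19)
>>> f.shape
(3, 5, 3)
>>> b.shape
(5, 5, 3)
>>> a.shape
(19, 31)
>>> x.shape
(3, 3)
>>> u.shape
(19,)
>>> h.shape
(19, 19)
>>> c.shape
(31, 3, 19)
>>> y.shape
(5, 5, 3)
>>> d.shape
(5, 5, 3)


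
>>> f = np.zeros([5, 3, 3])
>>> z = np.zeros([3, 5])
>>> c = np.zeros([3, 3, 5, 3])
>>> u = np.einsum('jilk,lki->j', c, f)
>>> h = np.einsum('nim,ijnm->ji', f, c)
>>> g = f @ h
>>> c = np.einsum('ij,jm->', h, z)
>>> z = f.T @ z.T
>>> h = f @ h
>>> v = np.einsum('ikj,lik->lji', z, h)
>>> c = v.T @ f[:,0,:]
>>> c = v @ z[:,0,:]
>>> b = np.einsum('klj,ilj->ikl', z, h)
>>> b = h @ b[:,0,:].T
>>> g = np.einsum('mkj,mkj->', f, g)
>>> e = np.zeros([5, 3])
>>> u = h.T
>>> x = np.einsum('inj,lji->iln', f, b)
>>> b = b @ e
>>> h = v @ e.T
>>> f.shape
(5, 3, 3)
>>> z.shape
(3, 3, 3)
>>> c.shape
(5, 3, 3)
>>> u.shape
(3, 3, 5)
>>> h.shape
(5, 3, 5)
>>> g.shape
()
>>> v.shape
(5, 3, 3)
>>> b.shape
(5, 3, 3)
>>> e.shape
(5, 3)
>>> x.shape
(5, 5, 3)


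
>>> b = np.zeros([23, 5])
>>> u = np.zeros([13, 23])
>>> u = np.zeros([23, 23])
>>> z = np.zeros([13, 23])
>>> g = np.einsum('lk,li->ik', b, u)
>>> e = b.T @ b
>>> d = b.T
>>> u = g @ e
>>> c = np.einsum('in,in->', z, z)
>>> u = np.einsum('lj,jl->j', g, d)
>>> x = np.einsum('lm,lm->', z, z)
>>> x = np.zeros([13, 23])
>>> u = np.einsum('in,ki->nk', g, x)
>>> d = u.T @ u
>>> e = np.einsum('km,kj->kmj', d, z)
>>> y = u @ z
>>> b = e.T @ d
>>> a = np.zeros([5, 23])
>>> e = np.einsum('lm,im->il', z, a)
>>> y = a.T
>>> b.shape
(23, 13, 13)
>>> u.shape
(5, 13)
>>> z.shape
(13, 23)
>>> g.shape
(23, 5)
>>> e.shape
(5, 13)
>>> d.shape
(13, 13)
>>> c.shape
()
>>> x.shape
(13, 23)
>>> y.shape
(23, 5)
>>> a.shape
(5, 23)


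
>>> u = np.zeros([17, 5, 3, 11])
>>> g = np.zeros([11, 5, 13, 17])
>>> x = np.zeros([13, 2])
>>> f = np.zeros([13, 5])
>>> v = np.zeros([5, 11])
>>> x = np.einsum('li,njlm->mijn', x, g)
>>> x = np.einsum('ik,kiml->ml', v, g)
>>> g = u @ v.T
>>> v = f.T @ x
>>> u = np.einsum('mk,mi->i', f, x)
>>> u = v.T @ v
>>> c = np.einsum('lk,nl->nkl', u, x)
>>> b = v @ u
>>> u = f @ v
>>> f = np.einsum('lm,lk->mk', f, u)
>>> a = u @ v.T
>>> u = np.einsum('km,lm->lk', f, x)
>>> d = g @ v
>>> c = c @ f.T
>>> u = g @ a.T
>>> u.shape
(17, 5, 3, 13)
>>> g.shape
(17, 5, 3, 5)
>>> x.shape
(13, 17)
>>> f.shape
(5, 17)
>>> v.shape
(5, 17)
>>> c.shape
(13, 17, 5)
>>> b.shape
(5, 17)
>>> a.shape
(13, 5)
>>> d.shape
(17, 5, 3, 17)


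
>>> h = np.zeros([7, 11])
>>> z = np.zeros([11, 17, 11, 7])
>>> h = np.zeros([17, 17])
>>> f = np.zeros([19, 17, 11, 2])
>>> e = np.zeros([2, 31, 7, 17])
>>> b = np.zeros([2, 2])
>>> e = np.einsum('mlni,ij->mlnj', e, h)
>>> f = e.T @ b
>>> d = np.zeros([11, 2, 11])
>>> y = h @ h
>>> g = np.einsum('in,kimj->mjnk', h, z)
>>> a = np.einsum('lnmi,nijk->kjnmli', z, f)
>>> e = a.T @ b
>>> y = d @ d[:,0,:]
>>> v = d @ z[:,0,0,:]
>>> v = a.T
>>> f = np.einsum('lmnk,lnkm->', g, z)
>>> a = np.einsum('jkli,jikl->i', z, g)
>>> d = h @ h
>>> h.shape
(17, 17)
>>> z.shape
(11, 17, 11, 7)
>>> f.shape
()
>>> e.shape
(7, 11, 11, 17, 31, 2)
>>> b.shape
(2, 2)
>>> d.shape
(17, 17)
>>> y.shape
(11, 2, 11)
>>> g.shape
(11, 7, 17, 11)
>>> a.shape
(7,)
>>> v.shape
(7, 11, 11, 17, 31, 2)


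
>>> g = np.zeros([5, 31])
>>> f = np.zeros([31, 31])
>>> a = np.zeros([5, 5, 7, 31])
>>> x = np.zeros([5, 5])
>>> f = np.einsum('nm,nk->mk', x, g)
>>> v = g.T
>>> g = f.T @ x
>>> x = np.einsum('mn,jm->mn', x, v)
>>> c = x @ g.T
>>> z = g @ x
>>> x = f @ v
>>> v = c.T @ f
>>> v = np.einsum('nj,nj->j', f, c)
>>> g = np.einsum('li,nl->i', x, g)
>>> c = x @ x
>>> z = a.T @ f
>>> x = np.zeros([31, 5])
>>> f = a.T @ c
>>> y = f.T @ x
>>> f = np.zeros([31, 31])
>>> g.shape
(5,)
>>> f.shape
(31, 31)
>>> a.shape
(5, 5, 7, 31)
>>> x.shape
(31, 5)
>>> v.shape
(31,)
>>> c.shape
(5, 5)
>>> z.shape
(31, 7, 5, 31)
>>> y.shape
(5, 5, 7, 5)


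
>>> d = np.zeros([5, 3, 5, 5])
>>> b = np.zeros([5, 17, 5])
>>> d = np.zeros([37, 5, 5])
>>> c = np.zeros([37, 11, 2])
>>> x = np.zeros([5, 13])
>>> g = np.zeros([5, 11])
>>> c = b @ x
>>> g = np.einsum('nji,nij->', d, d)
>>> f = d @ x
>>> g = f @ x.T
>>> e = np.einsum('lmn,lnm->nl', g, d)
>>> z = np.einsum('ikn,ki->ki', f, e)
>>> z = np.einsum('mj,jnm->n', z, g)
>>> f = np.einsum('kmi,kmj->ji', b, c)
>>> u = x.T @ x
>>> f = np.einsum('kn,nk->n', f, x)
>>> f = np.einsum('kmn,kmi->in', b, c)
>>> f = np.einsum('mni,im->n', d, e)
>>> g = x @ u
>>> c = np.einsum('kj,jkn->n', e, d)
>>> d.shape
(37, 5, 5)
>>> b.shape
(5, 17, 5)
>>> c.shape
(5,)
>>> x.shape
(5, 13)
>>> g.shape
(5, 13)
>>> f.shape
(5,)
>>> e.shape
(5, 37)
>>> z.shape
(5,)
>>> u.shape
(13, 13)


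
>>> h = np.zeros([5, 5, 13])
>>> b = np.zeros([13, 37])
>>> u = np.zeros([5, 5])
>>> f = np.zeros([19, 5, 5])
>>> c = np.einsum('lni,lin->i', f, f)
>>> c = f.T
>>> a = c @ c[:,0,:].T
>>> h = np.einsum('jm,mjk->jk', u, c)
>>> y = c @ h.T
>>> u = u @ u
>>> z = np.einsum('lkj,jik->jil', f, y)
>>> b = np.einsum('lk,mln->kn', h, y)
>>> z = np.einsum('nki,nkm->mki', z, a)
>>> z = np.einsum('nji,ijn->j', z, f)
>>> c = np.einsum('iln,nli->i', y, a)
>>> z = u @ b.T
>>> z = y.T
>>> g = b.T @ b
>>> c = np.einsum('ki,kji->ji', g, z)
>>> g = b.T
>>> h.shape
(5, 19)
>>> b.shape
(19, 5)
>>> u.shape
(5, 5)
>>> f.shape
(19, 5, 5)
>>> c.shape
(5, 5)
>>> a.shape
(5, 5, 5)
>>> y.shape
(5, 5, 5)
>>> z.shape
(5, 5, 5)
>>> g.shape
(5, 19)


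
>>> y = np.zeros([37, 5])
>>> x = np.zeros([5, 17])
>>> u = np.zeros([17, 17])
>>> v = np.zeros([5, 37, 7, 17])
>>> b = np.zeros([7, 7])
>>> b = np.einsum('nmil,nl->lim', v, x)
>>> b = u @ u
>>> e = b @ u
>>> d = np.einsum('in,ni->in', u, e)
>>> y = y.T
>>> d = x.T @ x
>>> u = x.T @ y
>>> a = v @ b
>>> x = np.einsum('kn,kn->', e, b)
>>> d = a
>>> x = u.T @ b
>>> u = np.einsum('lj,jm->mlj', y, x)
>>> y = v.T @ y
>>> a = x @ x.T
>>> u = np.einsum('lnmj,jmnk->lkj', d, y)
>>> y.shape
(17, 7, 37, 37)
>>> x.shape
(37, 17)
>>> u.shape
(5, 37, 17)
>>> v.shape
(5, 37, 7, 17)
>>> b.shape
(17, 17)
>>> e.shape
(17, 17)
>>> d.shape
(5, 37, 7, 17)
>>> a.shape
(37, 37)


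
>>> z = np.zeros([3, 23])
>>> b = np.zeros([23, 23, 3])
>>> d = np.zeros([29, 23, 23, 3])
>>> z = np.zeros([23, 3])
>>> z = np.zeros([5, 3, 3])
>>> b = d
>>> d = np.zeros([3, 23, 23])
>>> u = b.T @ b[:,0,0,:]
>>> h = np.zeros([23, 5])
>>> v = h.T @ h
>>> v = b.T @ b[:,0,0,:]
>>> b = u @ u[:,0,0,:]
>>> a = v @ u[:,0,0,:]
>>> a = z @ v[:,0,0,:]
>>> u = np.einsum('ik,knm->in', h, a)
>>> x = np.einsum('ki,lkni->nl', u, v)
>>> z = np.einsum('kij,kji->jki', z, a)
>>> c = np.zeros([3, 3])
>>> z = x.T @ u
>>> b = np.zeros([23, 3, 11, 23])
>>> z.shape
(3, 3)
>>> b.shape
(23, 3, 11, 23)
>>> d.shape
(3, 23, 23)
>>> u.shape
(23, 3)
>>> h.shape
(23, 5)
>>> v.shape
(3, 23, 23, 3)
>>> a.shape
(5, 3, 3)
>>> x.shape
(23, 3)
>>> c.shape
(3, 3)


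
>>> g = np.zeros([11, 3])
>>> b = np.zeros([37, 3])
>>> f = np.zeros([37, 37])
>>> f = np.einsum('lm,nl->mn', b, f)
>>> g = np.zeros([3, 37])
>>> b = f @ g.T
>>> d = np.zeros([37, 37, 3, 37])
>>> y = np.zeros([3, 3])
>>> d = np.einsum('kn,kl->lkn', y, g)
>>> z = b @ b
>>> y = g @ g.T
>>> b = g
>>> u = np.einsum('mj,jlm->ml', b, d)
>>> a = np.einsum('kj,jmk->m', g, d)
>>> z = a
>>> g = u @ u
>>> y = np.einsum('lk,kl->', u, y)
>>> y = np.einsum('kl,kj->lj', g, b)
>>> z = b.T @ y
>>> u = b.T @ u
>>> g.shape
(3, 3)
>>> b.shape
(3, 37)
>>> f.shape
(3, 37)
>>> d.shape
(37, 3, 3)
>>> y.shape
(3, 37)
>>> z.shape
(37, 37)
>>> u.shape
(37, 3)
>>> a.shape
(3,)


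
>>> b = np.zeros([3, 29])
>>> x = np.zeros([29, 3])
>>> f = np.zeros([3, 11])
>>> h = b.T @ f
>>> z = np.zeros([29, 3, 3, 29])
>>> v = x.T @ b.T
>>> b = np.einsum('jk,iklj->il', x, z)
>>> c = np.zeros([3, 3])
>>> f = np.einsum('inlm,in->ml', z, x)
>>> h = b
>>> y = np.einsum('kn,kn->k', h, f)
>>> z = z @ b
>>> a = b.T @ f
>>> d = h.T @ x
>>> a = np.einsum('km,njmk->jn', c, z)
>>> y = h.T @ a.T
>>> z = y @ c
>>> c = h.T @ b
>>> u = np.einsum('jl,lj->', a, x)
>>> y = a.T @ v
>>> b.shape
(29, 3)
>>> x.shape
(29, 3)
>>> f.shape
(29, 3)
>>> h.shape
(29, 3)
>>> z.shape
(3, 3)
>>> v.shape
(3, 3)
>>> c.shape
(3, 3)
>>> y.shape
(29, 3)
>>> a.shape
(3, 29)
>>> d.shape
(3, 3)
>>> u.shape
()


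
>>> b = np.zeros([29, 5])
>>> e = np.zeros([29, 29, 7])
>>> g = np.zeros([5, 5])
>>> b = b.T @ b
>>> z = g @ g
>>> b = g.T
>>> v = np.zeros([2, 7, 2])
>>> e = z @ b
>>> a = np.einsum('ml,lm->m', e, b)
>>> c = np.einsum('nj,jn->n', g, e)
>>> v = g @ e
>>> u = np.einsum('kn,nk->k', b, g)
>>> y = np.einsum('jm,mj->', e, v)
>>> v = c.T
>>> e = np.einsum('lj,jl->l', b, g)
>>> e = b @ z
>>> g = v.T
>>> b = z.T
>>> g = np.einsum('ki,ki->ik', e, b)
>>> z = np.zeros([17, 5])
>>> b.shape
(5, 5)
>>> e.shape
(5, 5)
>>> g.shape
(5, 5)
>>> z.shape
(17, 5)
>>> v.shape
(5,)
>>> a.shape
(5,)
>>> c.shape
(5,)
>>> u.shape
(5,)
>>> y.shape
()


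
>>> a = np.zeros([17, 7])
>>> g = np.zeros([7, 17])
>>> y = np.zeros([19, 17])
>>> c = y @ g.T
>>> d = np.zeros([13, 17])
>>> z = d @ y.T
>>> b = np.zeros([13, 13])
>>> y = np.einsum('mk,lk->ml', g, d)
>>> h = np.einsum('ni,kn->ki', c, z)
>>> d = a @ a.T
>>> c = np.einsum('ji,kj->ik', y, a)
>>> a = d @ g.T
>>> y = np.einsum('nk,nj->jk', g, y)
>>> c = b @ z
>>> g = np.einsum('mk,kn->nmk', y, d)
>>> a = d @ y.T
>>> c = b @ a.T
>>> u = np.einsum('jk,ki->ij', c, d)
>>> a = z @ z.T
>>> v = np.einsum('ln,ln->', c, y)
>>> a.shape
(13, 13)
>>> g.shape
(17, 13, 17)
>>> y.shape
(13, 17)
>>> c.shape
(13, 17)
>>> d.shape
(17, 17)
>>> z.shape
(13, 19)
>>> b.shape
(13, 13)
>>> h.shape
(13, 7)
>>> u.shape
(17, 13)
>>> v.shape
()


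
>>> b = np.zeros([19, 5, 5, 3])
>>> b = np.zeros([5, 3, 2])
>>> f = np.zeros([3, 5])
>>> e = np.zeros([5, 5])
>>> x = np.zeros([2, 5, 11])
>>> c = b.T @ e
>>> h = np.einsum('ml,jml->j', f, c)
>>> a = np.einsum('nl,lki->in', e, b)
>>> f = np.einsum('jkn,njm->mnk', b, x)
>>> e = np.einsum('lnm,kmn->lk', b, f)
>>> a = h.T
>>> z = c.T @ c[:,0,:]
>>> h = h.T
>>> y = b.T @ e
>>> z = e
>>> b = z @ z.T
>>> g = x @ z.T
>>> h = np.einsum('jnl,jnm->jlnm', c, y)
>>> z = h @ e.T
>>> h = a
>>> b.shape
(5, 5)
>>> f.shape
(11, 2, 3)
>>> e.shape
(5, 11)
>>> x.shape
(2, 5, 11)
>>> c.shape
(2, 3, 5)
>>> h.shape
(2,)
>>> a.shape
(2,)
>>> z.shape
(2, 5, 3, 5)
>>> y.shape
(2, 3, 11)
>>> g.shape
(2, 5, 5)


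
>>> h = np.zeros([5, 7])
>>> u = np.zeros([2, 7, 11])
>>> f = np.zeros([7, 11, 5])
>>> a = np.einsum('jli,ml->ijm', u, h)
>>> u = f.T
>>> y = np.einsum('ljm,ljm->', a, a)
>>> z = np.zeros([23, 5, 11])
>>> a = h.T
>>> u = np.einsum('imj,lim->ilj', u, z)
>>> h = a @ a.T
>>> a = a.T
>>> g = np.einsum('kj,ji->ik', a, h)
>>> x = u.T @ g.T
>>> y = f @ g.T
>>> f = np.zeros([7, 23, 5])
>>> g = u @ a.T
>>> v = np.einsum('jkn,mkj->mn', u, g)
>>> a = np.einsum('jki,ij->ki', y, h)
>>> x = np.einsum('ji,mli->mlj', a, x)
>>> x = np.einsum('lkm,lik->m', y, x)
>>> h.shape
(7, 7)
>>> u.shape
(5, 23, 7)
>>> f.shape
(7, 23, 5)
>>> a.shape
(11, 7)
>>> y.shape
(7, 11, 7)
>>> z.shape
(23, 5, 11)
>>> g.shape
(5, 23, 5)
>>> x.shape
(7,)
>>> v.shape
(5, 7)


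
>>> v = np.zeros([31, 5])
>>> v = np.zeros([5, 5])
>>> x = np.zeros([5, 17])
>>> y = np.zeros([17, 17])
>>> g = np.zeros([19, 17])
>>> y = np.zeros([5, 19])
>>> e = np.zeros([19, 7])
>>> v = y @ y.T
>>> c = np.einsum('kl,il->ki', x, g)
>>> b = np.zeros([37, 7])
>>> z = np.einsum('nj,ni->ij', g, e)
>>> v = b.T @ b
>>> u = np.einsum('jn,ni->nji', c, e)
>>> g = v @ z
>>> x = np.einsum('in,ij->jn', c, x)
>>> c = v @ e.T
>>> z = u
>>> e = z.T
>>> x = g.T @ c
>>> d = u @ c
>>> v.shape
(7, 7)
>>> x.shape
(17, 19)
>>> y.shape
(5, 19)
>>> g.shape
(7, 17)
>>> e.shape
(7, 5, 19)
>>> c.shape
(7, 19)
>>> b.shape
(37, 7)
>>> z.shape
(19, 5, 7)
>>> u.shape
(19, 5, 7)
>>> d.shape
(19, 5, 19)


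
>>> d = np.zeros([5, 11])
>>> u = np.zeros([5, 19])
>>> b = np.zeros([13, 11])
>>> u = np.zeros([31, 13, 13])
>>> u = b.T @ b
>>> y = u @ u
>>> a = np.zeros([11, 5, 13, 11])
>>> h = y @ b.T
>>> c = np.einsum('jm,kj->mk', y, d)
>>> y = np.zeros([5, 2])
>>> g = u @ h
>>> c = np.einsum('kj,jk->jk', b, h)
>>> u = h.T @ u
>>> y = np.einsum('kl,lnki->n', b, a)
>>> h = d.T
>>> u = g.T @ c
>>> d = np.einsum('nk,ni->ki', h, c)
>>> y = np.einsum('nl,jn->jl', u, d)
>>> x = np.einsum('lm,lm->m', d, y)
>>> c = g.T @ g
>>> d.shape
(5, 13)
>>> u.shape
(13, 13)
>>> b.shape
(13, 11)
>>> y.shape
(5, 13)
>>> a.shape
(11, 5, 13, 11)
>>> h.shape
(11, 5)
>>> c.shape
(13, 13)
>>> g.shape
(11, 13)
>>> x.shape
(13,)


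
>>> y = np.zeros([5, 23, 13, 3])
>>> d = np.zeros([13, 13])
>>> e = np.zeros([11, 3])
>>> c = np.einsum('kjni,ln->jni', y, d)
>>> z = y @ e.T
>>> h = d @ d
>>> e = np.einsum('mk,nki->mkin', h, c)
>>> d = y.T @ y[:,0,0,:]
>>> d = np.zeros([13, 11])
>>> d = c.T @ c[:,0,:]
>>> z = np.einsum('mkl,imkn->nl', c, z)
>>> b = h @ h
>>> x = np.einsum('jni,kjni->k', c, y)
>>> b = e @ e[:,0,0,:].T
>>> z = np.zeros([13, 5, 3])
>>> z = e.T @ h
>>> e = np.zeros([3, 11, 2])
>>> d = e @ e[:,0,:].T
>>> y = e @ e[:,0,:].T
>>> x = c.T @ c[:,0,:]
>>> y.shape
(3, 11, 3)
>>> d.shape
(3, 11, 3)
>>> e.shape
(3, 11, 2)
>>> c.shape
(23, 13, 3)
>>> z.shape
(23, 3, 13, 13)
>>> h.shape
(13, 13)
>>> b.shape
(13, 13, 3, 13)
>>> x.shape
(3, 13, 3)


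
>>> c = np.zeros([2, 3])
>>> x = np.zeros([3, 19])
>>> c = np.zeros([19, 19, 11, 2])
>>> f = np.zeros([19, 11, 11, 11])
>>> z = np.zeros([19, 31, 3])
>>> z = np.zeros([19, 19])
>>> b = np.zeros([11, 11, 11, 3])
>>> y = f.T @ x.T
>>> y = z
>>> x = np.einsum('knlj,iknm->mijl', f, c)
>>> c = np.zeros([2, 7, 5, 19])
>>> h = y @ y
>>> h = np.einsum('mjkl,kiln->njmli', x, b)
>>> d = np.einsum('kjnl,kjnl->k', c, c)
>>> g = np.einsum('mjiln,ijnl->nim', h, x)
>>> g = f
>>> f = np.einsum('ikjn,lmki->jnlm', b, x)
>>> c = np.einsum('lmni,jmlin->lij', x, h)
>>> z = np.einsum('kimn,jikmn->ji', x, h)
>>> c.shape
(2, 11, 3)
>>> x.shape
(2, 19, 11, 11)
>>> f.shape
(11, 3, 2, 19)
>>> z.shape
(3, 19)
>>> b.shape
(11, 11, 11, 3)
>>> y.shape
(19, 19)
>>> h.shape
(3, 19, 2, 11, 11)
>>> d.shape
(2,)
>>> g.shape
(19, 11, 11, 11)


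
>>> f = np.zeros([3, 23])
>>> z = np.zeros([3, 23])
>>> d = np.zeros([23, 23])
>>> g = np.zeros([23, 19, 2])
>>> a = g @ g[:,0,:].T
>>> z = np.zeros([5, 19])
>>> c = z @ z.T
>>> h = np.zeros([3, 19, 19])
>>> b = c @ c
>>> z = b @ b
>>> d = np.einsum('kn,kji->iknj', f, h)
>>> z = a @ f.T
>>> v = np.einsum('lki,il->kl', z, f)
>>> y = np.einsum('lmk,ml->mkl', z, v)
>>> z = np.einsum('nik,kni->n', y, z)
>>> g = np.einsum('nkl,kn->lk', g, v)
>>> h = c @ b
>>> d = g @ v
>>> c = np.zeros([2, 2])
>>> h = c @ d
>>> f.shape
(3, 23)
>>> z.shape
(19,)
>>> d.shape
(2, 23)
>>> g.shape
(2, 19)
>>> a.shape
(23, 19, 23)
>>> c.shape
(2, 2)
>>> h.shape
(2, 23)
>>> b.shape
(5, 5)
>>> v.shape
(19, 23)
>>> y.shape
(19, 3, 23)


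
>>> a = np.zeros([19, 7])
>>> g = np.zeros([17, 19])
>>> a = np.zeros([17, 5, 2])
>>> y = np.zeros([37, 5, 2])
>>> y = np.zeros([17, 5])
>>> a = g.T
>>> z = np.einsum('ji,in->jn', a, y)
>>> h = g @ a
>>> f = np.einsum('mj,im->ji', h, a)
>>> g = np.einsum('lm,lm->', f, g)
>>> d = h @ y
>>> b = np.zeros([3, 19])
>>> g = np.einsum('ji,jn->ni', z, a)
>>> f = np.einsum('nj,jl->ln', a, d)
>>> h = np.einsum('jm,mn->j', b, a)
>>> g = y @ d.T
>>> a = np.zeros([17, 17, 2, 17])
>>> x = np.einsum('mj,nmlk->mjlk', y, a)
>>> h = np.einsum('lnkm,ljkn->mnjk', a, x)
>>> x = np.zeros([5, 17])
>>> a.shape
(17, 17, 2, 17)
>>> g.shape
(17, 17)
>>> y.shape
(17, 5)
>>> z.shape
(19, 5)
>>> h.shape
(17, 17, 5, 2)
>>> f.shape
(5, 19)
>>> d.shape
(17, 5)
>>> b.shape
(3, 19)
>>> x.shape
(5, 17)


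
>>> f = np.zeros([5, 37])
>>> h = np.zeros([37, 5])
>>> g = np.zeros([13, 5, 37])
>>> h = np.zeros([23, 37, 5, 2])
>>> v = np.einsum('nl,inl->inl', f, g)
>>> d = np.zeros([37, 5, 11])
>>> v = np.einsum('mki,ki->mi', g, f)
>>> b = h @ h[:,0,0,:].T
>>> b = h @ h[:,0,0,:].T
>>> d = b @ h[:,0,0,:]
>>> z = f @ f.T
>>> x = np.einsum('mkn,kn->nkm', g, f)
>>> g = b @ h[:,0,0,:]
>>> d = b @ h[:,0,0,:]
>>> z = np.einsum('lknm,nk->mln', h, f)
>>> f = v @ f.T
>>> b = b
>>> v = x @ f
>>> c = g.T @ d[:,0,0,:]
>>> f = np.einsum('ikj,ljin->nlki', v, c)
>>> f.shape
(2, 2, 5, 37)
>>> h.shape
(23, 37, 5, 2)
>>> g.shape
(23, 37, 5, 2)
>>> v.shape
(37, 5, 5)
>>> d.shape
(23, 37, 5, 2)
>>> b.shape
(23, 37, 5, 23)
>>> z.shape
(2, 23, 5)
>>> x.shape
(37, 5, 13)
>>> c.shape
(2, 5, 37, 2)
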